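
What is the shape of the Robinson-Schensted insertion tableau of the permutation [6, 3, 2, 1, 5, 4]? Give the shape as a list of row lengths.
[2, 2, 1, 1]

Row-insert each entry into an empty tableau.

After inserting 6: P = [[6]].
After inserting 3: P = [[3], [6]].
After inserting 2: P = [[2], [3], [6]].
After inserting 1: P = [[1], [2], [3], [6]].
After inserting 5: P = [[1, 5], [2], [3], [6]].
After inserting 4: P = [[1, 4], [2, 5], [3], [6]].

The final insertion tableau P = [[1, 4], [2, 5], [3], [6]] has shape [2, 2, 1, 1].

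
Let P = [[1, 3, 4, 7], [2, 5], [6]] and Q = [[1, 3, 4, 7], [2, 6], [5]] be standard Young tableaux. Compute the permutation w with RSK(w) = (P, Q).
6 2 3 5 1 4 7

Reverse the RSK construction: for i from n down to 1, find the cell of Q containing i, remove the entry at that cell from P, and reverse-bump it up through P; the value ejected from row 1 is w(i).

Step i=7: Q has 7 at row 1, column 4; remove that cell from P, ejecting 7. So w(7) = 7. P is now [[1, 3, 4], [2, 5], [6]].
Step i=6: Q has 6 at row 2, column 2; remove 5 from row 2 of P and reverse-bump: 5 enters row 1 and ejects 4. So w(6) = 4. P is now [[1, 3, 5], [2], [6]].
Step i=5: Q has 5 at row 3, column 1; remove 6 from row 3 of P and reverse-bump: 6 enters row 2 and ejects 2; 2 enters row 1 and ejects 1. So w(5) = 1. P is now [[2, 3, 5], [6]].
Step i=4: Q has 4 at row 1, column 3; remove that cell from P, ejecting 5. So w(4) = 5. P is now [[2, 3], [6]].
Step i=3: Q has 3 at row 1, column 2; remove that cell from P, ejecting 3. So w(3) = 3. P is now [[2], [6]].
Step i=2: Q has 2 at row 2, column 1; remove 6 from row 2 of P and reverse-bump: 6 enters row 1 and ejects 2. So w(2) = 2. P is now [[6]].
Step i=1: Q has 1 at row 1, column 1; remove that cell from P, ejecting 6. So w(1) = 6. P is now [].

So w = 6 2 3 5 1 4 7.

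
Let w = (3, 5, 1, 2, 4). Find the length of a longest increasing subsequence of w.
3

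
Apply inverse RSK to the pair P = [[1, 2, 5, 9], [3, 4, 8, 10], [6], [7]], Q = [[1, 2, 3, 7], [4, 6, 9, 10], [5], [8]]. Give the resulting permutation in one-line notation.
Reverse the RSK construction: for i from n down to 1, find the cell of Q containing i, remove the entry at that cell from P, and reverse-bump it up through P; the value ejected from row 1 is w(i).

Step i=10: Q has 10 at row 2, column 4; remove 10 from row 2 of P and reverse-bump: 10 enters row 1 and ejects 9. So w(10) = 9. P is now [[1, 2, 5, 10], [3, 4, 8], [6], [7]].
Step i=9: Q has 9 at row 2, column 3; remove 8 from row 2 of P and reverse-bump: 8 enters row 1 and ejects 5. So w(9) = 5. P is now [[1, 2, 8, 10], [3, 4], [6], [7]].
Step i=8: Q has 8 at row 4, column 1; remove 7 from row 4 of P and reverse-bump: 7 enters row 3 and ejects 6; 6 enters row 2 and ejects 4; 4 enters row 1 and ejects 2. So w(8) = 2. P is now [[1, 4, 8, 10], [3, 6], [7]].
Step i=7: Q has 7 at row 1, column 4; remove that cell from P, ejecting 10. So w(7) = 10. P is now [[1, 4, 8], [3, 6], [7]].
Step i=6: Q has 6 at row 2, column 2; remove 6 from row 2 of P and reverse-bump: 6 enters row 1 and ejects 4. So w(6) = 4. P is now [[1, 6, 8], [3], [7]].
Step i=5: Q has 5 at row 3, column 1; remove 7 from row 3 of P and reverse-bump: 7 enters row 2 and ejects 3; 3 enters row 1 and ejects 1. So w(5) = 1. P is now [[3, 6, 8], [7]].
Step i=4: Q has 4 at row 2, column 1; remove 7 from row 2 of P and reverse-bump: 7 enters row 1 and ejects 6. So w(4) = 6. P is now [[3, 7, 8]].
Step i=3: Q has 3 at row 1, column 3; remove that cell from P, ejecting 8. So w(3) = 8. P is now [[3, 7]].
Step i=2: Q has 2 at row 1, column 2; remove that cell from P, ejecting 7. So w(2) = 7. P is now [[3]].
Step i=1: Q has 1 at row 1, column 1; remove that cell from P, ejecting 3. So w(1) = 3. P is now [].

So w = 3 7 8 6 1 4 10 2 5 9.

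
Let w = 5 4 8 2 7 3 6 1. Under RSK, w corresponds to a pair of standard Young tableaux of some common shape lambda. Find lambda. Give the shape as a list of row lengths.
[3, 2, 2, 1]

Row-insert each entry into an empty tableau.

After inserting 5: P = [[5]].
After inserting 4: P = [[4], [5]].
After inserting 8: P = [[4, 8], [5]].
After inserting 2: P = [[2, 8], [4], [5]].
After inserting 7: P = [[2, 7], [4, 8], [5]].
After inserting 3: P = [[2, 3], [4, 7], [5, 8]].
After inserting 6: P = [[2, 3, 6], [4, 7], [5, 8]].
After inserting 1: P = [[1, 3, 6], [2, 7], [4, 8], [5]].

The final insertion tableau P = [[1, 3, 6], [2, 7], [4, 8], [5]] has shape [3, 2, 2, 1].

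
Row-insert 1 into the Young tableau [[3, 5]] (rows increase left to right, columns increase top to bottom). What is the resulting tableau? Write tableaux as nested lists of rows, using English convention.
In row 1, 1 replaces 3 (the leftmost entry greater than 1); 3 is bumped to row 2. 3 starts a new row 2. The new tableau is [[1, 5], [3]].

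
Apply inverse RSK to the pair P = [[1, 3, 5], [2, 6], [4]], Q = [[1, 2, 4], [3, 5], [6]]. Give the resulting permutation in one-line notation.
2 4 3 6 5 1

Reverse the RSK construction: for i from n down to 1, find the cell of Q containing i, remove the entry at that cell from P, and reverse-bump it up through P; the value ejected from row 1 is w(i).

Step i=6: Q has 6 at row 3, column 1; remove 4 from row 3 of P and reverse-bump: 4 enters row 2 and ejects 2; 2 enters row 1 and ejects 1. So w(6) = 1. P is now [[2, 3, 5], [4, 6]].
Step i=5: Q has 5 at row 2, column 2; remove 6 from row 2 of P and reverse-bump: 6 enters row 1 and ejects 5. So w(5) = 5. P is now [[2, 3, 6], [4]].
Step i=4: Q has 4 at row 1, column 3; remove that cell from P, ejecting 6. So w(4) = 6. P is now [[2, 3], [4]].
Step i=3: Q has 3 at row 2, column 1; remove 4 from row 2 of P and reverse-bump: 4 enters row 1 and ejects 3. So w(3) = 3. P is now [[2, 4]].
Step i=2: Q has 2 at row 1, column 2; remove that cell from P, ejecting 4. So w(2) = 4. P is now [[2]].
Step i=1: Q has 1 at row 1, column 1; remove that cell from P, ejecting 2. So w(1) = 2. P is now [].

So w = 2 4 3 6 5 1.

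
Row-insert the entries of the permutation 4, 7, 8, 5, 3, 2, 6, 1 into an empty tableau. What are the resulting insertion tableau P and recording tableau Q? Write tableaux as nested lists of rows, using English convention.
Insert each entry of the permutation into P by Schensted row insertion, recording in Q the position of each new cell.

Insert 4: appended to row 1. P = [[4]].
Insert 7: appended to row 1. P = [[4, 7]].
Insert 8: appended to row 1. P = [[4, 7, 8]].
Insert 5: 5 bumps 7 from row 1; 7 starts row 2. P = [[4, 5, 8], [7]].
Insert 3: 3 bumps 4 from row 1; 4 bumps 7 from row 2; 7 starts row 3. P = [[3, 5, 8], [4], [7]].
Insert 2: 2 bumps 3 from row 1; 3 bumps 4 from row 2; 4 bumps 7 from row 3; 7 starts row 4. P = [[2, 5, 8], [3], [4], [7]].
Insert 6: 6 bumps 8 from row 1; 8 appends to row 2. P = [[2, 5, 6], [3, 8], [4], [7]].
Insert 1: 1 bumps 2 from row 1; 2 bumps 3 from row 2; 3 bumps 4 from row 3; 4 bumps 7 from row 4; 7 starts row 5. P = [[1, 5, 6], [2, 8], [3], [4], [7]].

So P = [[1, 5, 6], [2, 8], [3], [4], [7]], Q = [[1, 2, 3], [4, 7], [5], [6], [8]].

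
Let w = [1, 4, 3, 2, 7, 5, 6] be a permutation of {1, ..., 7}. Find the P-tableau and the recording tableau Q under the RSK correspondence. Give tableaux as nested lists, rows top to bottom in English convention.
Insert each entry of the permutation into P by Schensted row insertion, recording in Q the position of each new cell.

Insert 1: appended to row 1. P = [[1]].
Insert 4: appended to row 1. P = [[1, 4]].
Insert 3: 3 bumps 4 from row 1; 4 starts row 2. P = [[1, 3], [4]].
Insert 2: 2 bumps 3 from row 1; 3 bumps 4 from row 2; 4 starts row 3. P = [[1, 2], [3], [4]].
Insert 7: appended to row 1. P = [[1, 2, 7], [3], [4]].
Insert 5: 5 bumps 7 from row 1; 7 appends to row 2. P = [[1, 2, 5], [3, 7], [4]].
Insert 6: appended to row 1. P = [[1, 2, 5, 6], [3, 7], [4]].

So P = [[1, 2, 5, 6], [3, 7], [4]], Q = [[1, 2, 5, 7], [3, 6], [4]].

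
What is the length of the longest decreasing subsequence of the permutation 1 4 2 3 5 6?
2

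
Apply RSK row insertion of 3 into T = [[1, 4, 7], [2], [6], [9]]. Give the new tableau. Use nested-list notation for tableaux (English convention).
In row 1, 3 replaces 4 (the leftmost entry greater than 3); 4 is bumped to row 2. 4 is appended to row 2. The new tableau is [[1, 3, 7], [2, 4], [6], [9]].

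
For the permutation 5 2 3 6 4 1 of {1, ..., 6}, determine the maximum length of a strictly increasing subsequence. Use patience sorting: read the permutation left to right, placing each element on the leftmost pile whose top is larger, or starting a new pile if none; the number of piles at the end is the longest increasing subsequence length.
3

5: new pile. tops = [5]
2: onto pile 1 (replacing 5). tops = [2]
3: new pile. tops = [2, 3]
6: new pile. tops = [2, 3, 6]
4: onto pile 3 (replacing 6). tops = [2, 3, 4]
1: onto pile 1 (replacing 2). tops = [1, 3, 4]

3 piles, so the longest increasing subsequence has length 3.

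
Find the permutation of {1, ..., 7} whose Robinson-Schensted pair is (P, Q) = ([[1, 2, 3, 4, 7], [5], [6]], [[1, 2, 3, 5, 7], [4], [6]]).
Reverse the RSK construction: for i from n down to 1, find the cell of Q containing i, remove the entry at that cell from P, and reverse-bump it up through P; the value ejected from row 1 is w(i).

Step i=7: Q has 7 at row 1, column 5; remove that cell from P, ejecting 7. So w(7) = 7. P is now [[1, 2, 3, 4], [5], [6]].
Step i=6: Q has 6 at row 3, column 1; remove 6 from row 3 of P and reverse-bump: 6 enters row 2 and ejects 5; 5 enters row 1 and ejects 4. So w(6) = 4. P is now [[1, 2, 3, 5], [6]].
Step i=5: Q has 5 at row 1, column 4; remove that cell from P, ejecting 5. So w(5) = 5. P is now [[1, 2, 3], [6]].
Step i=4: Q has 4 at row 2, column 1; remove 6 from row 2 of P and reverse-bump: 6 enters row 1 and ejects 3. So w(4) = 3. P is now [[1, 2, 6]].
Step i=3: Q has 3 at row 1, column 3; remove that cell from P, ejecting 6. So w(3) = 6. P is now [[1, 2]].
Step i=2: Q has 2 at row 1, column 2; remove that cell from P, ejecting 2. So w(2) = 2. P is now [[1]].
Step i=1: Q has 1 at row 1, column 1; remove that cell from P, ejecting 1. So w(1) = 1. P is now [].

So w = 1 2 6 3 5 4 7.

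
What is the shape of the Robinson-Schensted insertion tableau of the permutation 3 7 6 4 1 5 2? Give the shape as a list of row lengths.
Row-insert each entry into an empty tableau.

After inserting 3: P = [[3]].
After inserting 7: P = [[3, 7]].
After inserting 6: P = [[3, 6], [7]].
After inserting 4: P = [[3, 4], [6], [7]].
After inserting 1: P = [[1, 4], [3], [6], [7]].
After inserting 5: P = [[1, 4, 5], [3], [6], [7]].
After inserting 2: P = [[1, 2, 5], [3, 4], [6], [7]].

The final insertion tableau P = [[1, 2, 5], [3, 4], [6], [7]] has shape [3, 2, 1, 1].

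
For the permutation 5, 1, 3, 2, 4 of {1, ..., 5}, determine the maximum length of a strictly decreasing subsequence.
3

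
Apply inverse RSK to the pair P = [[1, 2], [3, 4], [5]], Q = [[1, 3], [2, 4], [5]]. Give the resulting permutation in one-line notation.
3 1 5 4 2

Reverse the RSK construction: for i from n down to 1, find the cell of Q containing i, remove the entry at that cell from P, and reverse-bump it up through P; the value ejected from row 1 is w(i).

Step i=5: Q has 5 at row 3, column 1; remove 5 from row 3 of P and reverse-bump: 5 enters row 2 and ejects 4; 4 enters row 1 and ejects 2. So w(5) = 2. P is now [[1, 4], [3, 5]].
Step i=4: Q has 4 at row 2, column 2; remove 5 from row 2 of P and reverse-bump: 5 enters row 1 and ejects 4. So w(4) = 4. P is now [[1, 5], [3]].
Step i=3: Q has 3 at row 1, column 2; remove that cell from P, ejecting 5. So w(3) = 5. P is now [[1], [3]].
Step i=2: Q has 2 at row 2, column 1; remove 3 from row 2 of P and reverse-bump: 3 enters row 1 and ejects 1. So w(2) = 1. P is now [[3]].
Step i=1: Q has 1 at row 1, column 1; remove that cell from P, ejecting 3. So w(1) = 3. P is now [].

So w = 3 1 5 4 2.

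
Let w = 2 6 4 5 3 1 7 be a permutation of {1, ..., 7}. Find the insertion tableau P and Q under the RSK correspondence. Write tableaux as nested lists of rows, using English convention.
Insert each entry of the permutation into P by Schensted row insertion, recording in Q the position of each new cell.

Insert 2: appended to row 1. P = [[2]], Q = [[1]].
Insert 6: appended to row 1. P = [[2, 6]], Q = [[1, 2]].
Insert 4: 4 bumps 6 from row 1; 6 starts row 2. P = [[2, 4], [6]], Q = [[1, 2], [3]].
Insert 5: appended to row 1. P = [[2, 4, 5], [6]], Q = [[1, 2, 4], [3]].
Insert 3: 3 bumps 4 from row 1; 4 bumps 6 from row 2; 6 starts row 3. P = [[2, 3, 5], [4], [6]], Q = [[1, 2, 4], [3], [5]].
Insert 1: 1 bumps 2 from row 1; 2 bumps 4 from row 2; 4 bumps 6 from row 3; 6 starts row 4. P = [[1, 3, 5], [2], [4], [6]], Q = [[1, 2, 4], [3], [5], [6]].
Insert 7: appended to row 1. P = [[1, 3, 5, 7], [2], [4], [6]], Q = [[1, 2, 4, 7], [3], [5], [6]].

So P = [[1, 3, 5, 7], [2], [4], [6]], Q = [[1, 2, 4, 7], [3], [5], [6]].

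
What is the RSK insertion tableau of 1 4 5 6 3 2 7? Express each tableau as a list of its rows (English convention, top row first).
P = [[1, 2, 5, 6, 7], [3], [4]]

Insert 1: appended to row 1. P = [[1]].
Insert 4: appended to row 1. P = [[1, 4]].
Insert 5: appended to row 1. P = [[1, 4, 5]].
Insert 6: appended to row 1. P = [[1, 4, 5, 6]].
Insert 3: 3 bumps 4 from row 1; 4 starts row 2. P = [[1, 3, 5, 6], [4]].
Insert 2: 2 bumps 3 from row 1; 3 bumps 4 from row 2; 4 starts row 3. P = [[1, 2, 5, 6], [3], [4]].
Insert 7: appended to row 1. P = [[1, 2, 5, 6, 7], [3], [4]].

So P = [[1, 2, 5, 6, 7], [3], [4]].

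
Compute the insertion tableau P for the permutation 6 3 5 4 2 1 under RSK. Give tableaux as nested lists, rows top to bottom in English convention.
After inserting 6: P = [[6]].
After inserting 3: P = [[3], [6]].
After inserting 5: P = [[3, 5], [6]].
After inserting 4: P = [[3, 4], [5], [6]].
After inserting 2: P = [[2, 4], [3], [5], [6]].
After inserting 1: P = [[1, 4], [2], [3], [5], [6]].

So P = [[1, 4], [2], [3], [5], [6]].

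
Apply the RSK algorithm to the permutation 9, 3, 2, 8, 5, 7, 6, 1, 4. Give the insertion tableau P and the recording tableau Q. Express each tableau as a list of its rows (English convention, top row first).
P = [[1, 4, 6], [2, 5], [3, 7], [8], [9]], Q = [[1, 4, 6], [2, 5], [3, 9], [7], [8]]

Insert each entry of the permutation into P by Schensted row insertion, recording in Q the position of each new cell.

After inserting 9: P = [[9]].
After inserting 3: P = [[3], [9]].
After inserting 2: P = [[2], [3], [9]].
After inserting 8: P = [[2, 8], [3], [9]].
After inserting 5: P = [[2, 5], [3, 8], [9]].
After inserting 7: P = [[2, 5, 7], [3, 8], [9]].
After inserting 6: P = [[2, 5, 6], [3, 7], [8], [9]].
After inserting 1: P = [[1, 5, 6], [2, 7], [3], [8], [9]].
After inserting 4: P = [[1, 4, 6], [2, 5], [3, 7], [8], [9]].

So P = [[1, 4, 6], [2, 5], [3, 7], [8], [9]], Q = [[1, 4, 6], [2, 5], [3, 9], [7], [8]].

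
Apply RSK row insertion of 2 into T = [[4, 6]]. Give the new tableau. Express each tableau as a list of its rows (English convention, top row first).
In row 1, 2 replaces 4 (the leftmost entry greater than 2); 4 is bumped to row 2. 4 starts a new row 2. The new tableau is [[2, 6], [4]].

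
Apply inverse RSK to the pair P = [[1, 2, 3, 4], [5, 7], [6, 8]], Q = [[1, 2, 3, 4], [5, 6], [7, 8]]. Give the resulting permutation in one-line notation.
1 2 6 8 5 7 3 4

Reverse the RSK construction: for i from n down to 1, find the cell of Q containing i, remove the entry at that cell from P, and reverse-bump it up through P; the value ejected from row 1 is w(i).

Step i=8: Q has 8 at row 3, column 2; remove 8 from row 3 of P and reverse-bump: 8 enters row 2 and ejects 7; 7 enters row 1 and ejects 4. So w(8) = 4. P is now [[1, 2, 3, 7], [5, 8], [6]].
Step i=7: Q has 7 at row 3, column 1; remove 6 from row 3 of P and reverse-bump: 6 enters row 2 and ejects 5; 5 enters row 1 and ejects 3. So w(7) = 3. P is now [[1, 2, 5, 7], [6, 8]].
Step i=6: Q has 6 at row 2, column 2; remove 8 from row 2 of P and reverse-bump: 8 enters row 1 and ejects 7. So w(6) = 7. P is now [[1, 2, 5, 8], [6]].
Step i=5: Q has 5 at row 2, column 1; remove 6 from row 2 of P and reverse-bump: 6 enters row 1 and ejects 5. So w(5) = 5. P is now [[1, 2, 6, 8]].
Step i=4: Q has 4 at row 1, column 4; remove that cell from P, ejecting 8. So w(4) = 8. P is now [[1, 2, 6]].
Step i=3: Q has 3 at row 1, column 3; remove that cell from P, ejecting 6. So w(3) = 6. P is now [[1, 2]].
Step i=2: Q has 2 at row 1, column 2; remove that cell from P, ejecting 2. So w(2) = 2. P is now [[1]].
Step i=1: Q has 1 at row 1, column 1; remove that cell from P, ejecting 1. So w(1) = 1. P is now [].

So w = 1 2 6 8 5 7 3 4.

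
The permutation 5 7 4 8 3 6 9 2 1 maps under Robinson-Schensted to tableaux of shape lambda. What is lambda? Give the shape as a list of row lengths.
[4, 2, 1, 1, 1]

Row-insert each entry into an empty tableau.

After inserting 5: P = [[5]].
After inserting 7: P = [[5, 7]].
After inserting 4: P = [[4, 7], [5]].
After inserting 8: P = [[4, 7, 8], [5]].
After inserting 3: P = [[3, 7, 8], [4], [5]].
After inserting 6: P = [[3, 6, 8], [4, 7], [5]].
After inserting 9: P = [[3, 6, 8, 9], [4, 7], [5]].
After inserting 2: P = [[2, 6, 8, 9], [3, 7], [4], [5]].
After inserting 1: P = [[1, 6, 8, 9], [2, 7], [3], [4], [5]].

The final insertion tableau P = [[1, 6, 8, 9], [2, 7], [3], [4], [5]] has shape [4, 2, 1, 1, 1].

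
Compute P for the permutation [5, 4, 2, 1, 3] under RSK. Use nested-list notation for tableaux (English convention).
P = [[1, 3], [2], [4], [5]]

Insert 5: appended to row 1. P = [[5]].
Insert 4: 4 bumps 5 from row 1; 5 starts row 2. P = [[4], [5]].
Insert 2: 2 bumps 4 from row 1; 4 bumps 5 from row 2; 5 starts row 3. P = [[2], [4], [5]].
Insert 1: 1 bumps 2 from row 1; 2 bumps 4 from row 2; 4 bumps 5 from row 3; 5 starts row 4. P = [[1], [2], [4], [5]].
Insert 3: appended to row 1. P = [[1, 3], [2], [4], [5]].

So P = [[1, 3], [2], [4], [5]].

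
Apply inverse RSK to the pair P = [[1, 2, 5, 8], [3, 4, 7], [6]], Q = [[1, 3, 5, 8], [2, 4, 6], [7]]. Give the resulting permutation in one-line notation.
3 1 6 4 7 5 2 8

Reverse the RSK construction: for i from n down to 1, find the cell of Q containing i, remove the entry at that cell from P, and reverse-bump it up through P; the value ejected from row 1 is w(i).

Step i=8: Q has 8 at row 1, column 4; remove that cell from P, ejecting 8. So w(8) = 8. P is now [[1, 2, 5], [3, 4, 7], [6]].
Step i=7: Q has 7 at row 3, column 1; remove 6 from row 3 of P and reverse-bump: 6 enters row 2 and ejects 4; 4 enters row 1 and ejects 2. So w(7) = 2. P is now [[1, 4, 5], [3, 6, 7]].
Step i=6: Q has 6 at row 2, column 3; remove 7 from row 2 of P and reverse-bump: 7 enters row 1 and ejects 5. So w(6) = 5. P is now [[1, 4, 7], [3, 6]].
Step i=5: Q has 5 at row 1, column 3; remove that cell from P, ejecting 7. So w(5) = 7. P is now [[1, 4], [3, 6]].
Step i=4: Q has 4 at row 2, column 2; remove 6 from row 2 of P and reverse-bump: 6 enters row 1 and ejects 4. So w(4) = 4. P is now [[1, 6], [3]].
Step i=3: Q has 3 at row 1, column 2; remove that cell from P, ejecting 6. So w(3) = 6. P is now [[1], [3]].
Step i=2: Q has 2 at row 2, column 1; remove 3 from row 2 of P and reverse-bump: 3 enters row 1 and ejects 1. So w(2) = 1. P is now [[3]].
Step i=1: Q has 1 at row 1, column 1; remove that cell from P, ejecting 3. So w(1) = 3. P is now [].

So w = 3 1 6 4 7 5 2 8.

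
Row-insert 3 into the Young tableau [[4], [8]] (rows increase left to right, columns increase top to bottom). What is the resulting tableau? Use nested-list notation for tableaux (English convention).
In row 1, 3 replaces 4 (the leftmost entry greater than 3); 4 is bumped to row 2. In row 2, 4 replaces 8 (the leftmost entry greater than 4); 8 is bumped to row 3. 8 starts a new row 3. The new tableau is [[3], [4], [8]].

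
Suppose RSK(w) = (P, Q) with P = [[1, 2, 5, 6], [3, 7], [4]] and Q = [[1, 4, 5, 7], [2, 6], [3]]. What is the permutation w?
Reverse the RSK construction: for i from n down to 1, find the cell of Q containing i, remove the entry at that cell from P, and reverse-bump it up through P; the value ejected from row 1 is w(i).

Step i=7: Q has 7 at row 1, column 4; remove that cell from P, ejecting 6. So w(7) = 6. P is now [[1, 2, 5], [3, 7], [4]].
Step i=6: Q has 6 at row 2, column 2; remove 7 from row 2 of P and reverse-bump: 7 enters row 1 and ejects 5. So w(6) = 5. P is now [[1, 2, 7], [3], [4]].
Step i=5: Q has 5 at row 1, column 3; remove that cell from P, ejecting 7. So w(5) = 7. P is now [[1, 2], [3], [4]].
Step i=4: Q has 4 at row 1, column 2; remove that cell from P, ejecting 2. So w(4) = 2. P is now [[1], [3], [4]].
Step i=3: Q has 3 at row 3, column 1; remove 4 from row 3 of P and reverse-bump: 4 enters row 2 and ejects 3; 3 enters row 1 and ejects 1. So w(3) = 1. P is now [[3], [4]].
Step i=2: Q has 2 at row 2, column 1; remove 4 from row 2 of P and reverse-bump: 4 enters row 1 and ejects 3. So w(2) = 3. P is now [[4]].
Step i=1: Q has 1 at row 1, column 1; remove that cell from P, ejecting 4. So w(1) = 4. P is now [].

So w = 4 3 1 2 7 5 6.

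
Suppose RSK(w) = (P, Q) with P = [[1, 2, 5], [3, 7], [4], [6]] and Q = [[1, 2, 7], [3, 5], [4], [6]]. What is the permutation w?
Reverse the RSK construction: for i from n down to 1, find the cell of Q containing i, remove the entry at that cell from P, and reverse-bump it up through P; the value ejected from row 1 is w(i).

Step i=7: Q has 7 at row 1, column 3; remove that cell from P, ejecting 5. So w(7) = 5. P is now [[1, 2], [3, 7], [4], [6]].
Step i=6: Q has 6 at row 4, column 1; remove 6 from row 4 of P and reverse-bump: 6 enters row 3 and ejects 4; 4 enters row 2 and ejects 3; 3 enters row 1 and ejects 2. So w(6) = 2. P is now [[1, 3], [4, 7], [6]].
Step i=5: Q has 5 at row 2, column 2; remove 7 from row 2 of P and reverse-bump: 7 enters row 1 and ejects 3. So w(5) = 3. P is now [[1, 7], [4], [6]].
Step i=4: Q has 4 at row 3, column 1; remove 6 from row 3 of P and reverse-bump: 6 enters row 2 and ejects 4; 4 enters row 1 and ejects 1. So w(4) = 1. P is now [[4, 7], [6]].
Step i=3: Q has 3 at row 2, column 1; remove 6 from row 2 of P and reverse-bump: 6 enters row 1 and ejects 4. So w(3) = 4. P is now [[6, 7]].
Step i=2: Q has 2 at row 1, column 2; remove that cell from P, ejecting 7. So w(2) = 7. P is now [[6]].
Step i=1: Q has 1 at row 1, column 1; remove that cell from P, ejecting 6. So w(1) = 6. P is now [].

So w = 6 7 4 1 3 2 5.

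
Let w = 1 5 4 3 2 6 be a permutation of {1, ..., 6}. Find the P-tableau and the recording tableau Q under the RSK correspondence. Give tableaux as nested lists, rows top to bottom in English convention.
Insert each entry of the permutation into P by Schensted row insertion, recording in Q the position of each new cell.

Insert 1: appended to row 1. P = [[1]].
Insert 5: appended to row 1. P = [[1, 5]].
Insert 4: 4 bumps 5 from row 1; 5 starts row 2. P = [[1, 4], [5]].
Insert 3: 3 bumps 4 from row 1; 4 bumps 5 from row 2; 5 starts row 3. P = [[1, 3], [4], [5]].
Insert 2: 2 bumps 3 from row 1; 3 bumps 4 from row 2; 4 bumps 5 from row 3; 5 starts row 4. P = [[1, 2], [3], [4], [5]].
Insert 6: appended to row 1. P = [[1, 2, 6], [3], [4], [5]].

So P = [[1, 2, 6], [3], [4], [5]], Q = [[1, 2, 6], [3], [4], [5]].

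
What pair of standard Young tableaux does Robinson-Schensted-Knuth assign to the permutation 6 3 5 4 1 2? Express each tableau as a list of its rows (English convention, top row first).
P = [[1, 2], [3, 4], [5], [6]], Q = [[1, 3], [2, 6], [4], [5]]

Insert each entry of the permutation into P by Schensted row insertion, recording in Q the position of each new cell.

Insert 6: appended to row 1. P = [[6]], Q = [[1]].
Insert 3: 3 bumps 6 from row 1; 6 starts row 2. P = [[3], [6]], Q = [[1], [2]].
Insert 5: appended to row 1. P = [[3, 5], [6]], Q = [[1, 3], [2]].
Insert 4: 4 bumps 5 from row 1; 5 bumps 6 from row 2; 6 starts row 3. P = [[3, 4], [5], [6]], Q = [[1, 3], [2], [4]].
Insert 1: 1 bumps 3 from row 1; 3 bumps 5 from row 2; 5 bumps 6 from row 3; 6 starts row 4. P = [[1, 4], [3], [5], [6]], Q = [[1, 3], [2], [4], [5]].
Insert 2: 2 bumps 4 from row 1; 4 appends to row 2. P = [[1, 2], [3, 4], [5], [6]], Q = [[1, 3], [2, 6], [4], [5]].

So P = [[1, 2], [3, 4], [5], [6]], Q = [[1, 3], [2, 6], [4], [5]].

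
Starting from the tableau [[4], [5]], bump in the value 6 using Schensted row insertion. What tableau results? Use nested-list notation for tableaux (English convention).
[[4, 6], [5]]

6 is larger than every entry of row 1, so it is appended to row 1. The new tableau is [[4, 6], [5]].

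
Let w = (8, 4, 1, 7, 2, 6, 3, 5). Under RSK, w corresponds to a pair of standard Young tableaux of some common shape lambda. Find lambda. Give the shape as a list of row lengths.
Row-insert each entry into an empty tableau.

After inserting 8: P = [[8]].
After inserting 4: P = [[4], [8]].
After inserting 1: P = [[1], [4], [8]].
After inserting 7: P = [[1, 7], [4], [8]].
After inserting 2: P = [[1, 2], [4, 7], [8]].
After inserting 6: P = [[1, 2, 6], [4, 7], [8]].
After inserting 3: P = [[1, 2, 3], [4, 6], [7], [8]].
After inserting 5: P = [[1, 2, 3, 5], [4, 6], [7], [8]].

The final insertion tableau P = [[1, 2, 3, 5], [4, 6], [7], [8]] has shape [4, 2, 1, 1].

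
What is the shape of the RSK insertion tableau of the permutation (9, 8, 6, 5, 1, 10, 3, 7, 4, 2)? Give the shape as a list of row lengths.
Row-insert each entry into an empty tableau.

After inserting 9: P = [[9]].
After inserting 8: P = [[8], [9]].
After inserting 6: P = [[6], [8], [9]].
After inserting 5: P = [[5], [6], [8], [9]].
After inserting 1: P = [[1], [5], [6], [8], [9]].
After inserting 10: P = [[1, 10], [5], [6], [8], [9]].
After inserting 3: P = [[1, 3], [5, 10], [6], [8], [9]].
After inserting 7: P = [[1, 3, 7], [5, 10], [6], [8], [9]].
After inserting 4: P = [[1, 3, 4], [5, 7], [6, 10], [8], [9]].
After inserting 2: P = [[1, 2, 4], [3, 7], [5, 10], [6], [8], [9]].

The final insertion tableau P = [[1, 2, 4], [3, 7], [5, 10], [6], [8], [9]] has shape [3, 2, 2, 1, 1, 1].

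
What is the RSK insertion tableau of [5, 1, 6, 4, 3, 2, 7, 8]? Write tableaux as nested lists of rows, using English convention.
P = [[1, 2, 7, 8], [3, 6], [4], [5]]

Insert 5: appended to row 1. P = [[5]].
Insert 1: 1 bumps 5 from row 1; 5 starts row 2. P = [[1], [5]].
Insert 6: appended to row 1. P = [[1, 6], [5]].
Insert 4: 4 bumps 6 from row 1; 6 appends to row 2. P = [[1, 4], [5, 6]].
Insert 3: 3 bumps 4 from row 1; 4 bumps 5 from row 2; 5 starts row 3. P = [[1, 3], [4, 6], [5]].
Insert 2: 2 bumps 3 from row 1; 3 bumps 4 from row 2; 4 bumps 5 from row 3; 5 starts row 4. P = [[1, 2], [3, 6], [4], [5]].
Insert 7: appended to row 1. P = [[1, 2, 7], [3, 6], [4], [5]].
Insert 8: appended to row 1. P = [[1, 2, 7, 8], [3, 6], [4], [5]].

So P = [[1, 2, 7, 8], [3, 6], [4], [5]].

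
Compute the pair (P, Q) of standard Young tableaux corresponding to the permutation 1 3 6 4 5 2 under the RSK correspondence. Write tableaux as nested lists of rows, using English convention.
Insert each entry of the permutation into P by Schensted row insertion, recording in Q the position of each new cell.

Insert 1: appended to row 1. P = [[1]].
Insert 3: appended to row 1. P = [[1, 3]].
Insert 6: appended to row 1. P = [[1, 3, 6]].
Insert 4: 4 bumps 6 from row 1; 6 starts row 2. P = [[1, 3, 4], [6]].
Insert 5: appended to row 1. P = [[1, 3, 4, 5], [6]].
Insert 2: 2 bumps 3 from row 1; 3 bumps 6 from row 2; 6 starts row 3. P = [[1, 2, 4, 5], [3], [6]].

So P = [[1, 2, 4, 5], [3], [6]], Q = [[1, 2, 3, 5], [4], [6]].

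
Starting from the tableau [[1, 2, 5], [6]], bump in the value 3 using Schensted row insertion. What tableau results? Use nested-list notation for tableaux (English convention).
In row 1, 3 replaces 5 (the leftmost entry greater than 3); 5 is bumped to row 2. In row 2, 5 replaces 6 (the leftmost entry greater than 5); 6 is bumped to row 3. 6 starts a new row 3. The new tableau is [[1, 2, 3], [5], [6]].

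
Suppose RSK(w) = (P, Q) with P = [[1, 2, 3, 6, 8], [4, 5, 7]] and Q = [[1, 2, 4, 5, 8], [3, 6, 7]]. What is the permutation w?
1 4 2 5 7 3 6 8

Reverse the RSK construction: for i from n down to 1, find the cell of Q containing i, remove the entry at that cell from P, and reverse-bump it up through P; the value ejected from row 1 is w(i).

Step i=8: Q has 8 at row 1, column 5; remove that cell from P, ejecting 8. So w(8) = 8. P is now [[1, 2, 3, 6], [4, 5, 7]].
Step i=7: Q has 7 at row 2, column 3; remove 7 from row 2 of P and reverse-bump: 7 enters row 1 and ejects 6. So w(7) = 6. P is now [[1, 2, 3, 7], [4, 5]].
Step i=6: Q has 6 at row 2, column 2; remove 5 from row 2 of P and reverse-bump: 5 enters row 1 and ejects 3. So w(6) = 3. P is now [[1, 2, 5, 7], [4]].
Step i=5: Q has 5 at row 1, column 4; remove that cell from P, ejecting 7. So w(5) = 7. P is now [[1, 2, 5], [4]].
Step i=4: Q has 4 at row 1, column 3; remove that cell from P, ejecting 5. So w(4) = 5. P is now [[1, 2], [4]].
Step i=3: Q has 3 at row 2, column 1; remove 4 from row 2 of P and reverse-bump: 4 enters row 1 and ejects 2. So w(3) = 2. P is now [[1, 4]].
Step i=2: Q has 2 at row 1, column 2; remove that cell from P, ejecting 4. So w(2) = 4. P is now [[1]].
Step i=1: Q has 1 at row 1, column 1; remove that cell from P, ejecting 1. So w(1) = 1. P is now [].

So w = 1 4 2 5 7 3 6 8.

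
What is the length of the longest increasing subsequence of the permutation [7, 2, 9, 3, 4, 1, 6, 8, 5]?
5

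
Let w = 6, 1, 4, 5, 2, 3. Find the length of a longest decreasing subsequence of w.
3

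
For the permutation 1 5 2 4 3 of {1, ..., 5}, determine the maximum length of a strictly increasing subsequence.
3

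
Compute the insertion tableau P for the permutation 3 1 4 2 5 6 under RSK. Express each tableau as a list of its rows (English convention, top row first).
Insert 3: appended to row 1. P = [[3]].
Insert 1: 1 bumps 3 from row 1; 3 starts row 2. P = [[1], [3]].
Insert 4: appended to row 1. P = [[1, 4], [3]].
Insert 2: 2 bumps 4 from row 1; 4 appends to row 2. P = [[1, 2], [3, 4]].
Insert 5: appended to row 1. P = [[1, 2, 5], [3, 4]].
Insert 6: appended to row 1. P = [[1, 2, 5, 6], [3, 4]].

So P = [[1, 2, 5, 6], [3, 4]].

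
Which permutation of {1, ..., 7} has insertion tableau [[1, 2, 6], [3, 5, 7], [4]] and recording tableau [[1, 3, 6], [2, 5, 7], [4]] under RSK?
4 3 5 1 2 7 6

Reverse the RSK construction: for i from n down to 1, find the cell of Q containing i, remove the entry at that cell from P, and reverse-bump it up through P; the value ejected from row 1 is w(i).

Step i=7: Q has 7 at row 2, column 3; remove 7 from row 2 of P and reverse-bump: 7 enters row 1 and ejects 6. So w(7) = 6. P is now [[1, 2, 7], [3, 5], [4]].
Step i=6: Q has 6 at row 1, column 3; remove that cell from P, ejecting 7. So w(6) = 7. P is now [[1, 2], [3, 5], [4]].
Step i=5: Q has 5 at row 2, column 2; remove 5 from row 2 of P and reverse-bump: 5 enters row 1 and ejects 2. So w(5) = 2. P is now [[1, 5], [3], [4]].
Step i=4: Q has 4 at row 3, column 1; remove 4 from row 3 of P and reverse-bump: 4 enters row 2 and ejects 3; 3 enters row 1 and ejects 1. So w(4) = 1. P is now [[3, 5], [4]].
Step i=3: Q has 3 at row 1, column 2; remove that cell from P, ejecting 5. So w(3) = 5. P is now [[3], [4]].
Step i=2: Q has 2 at row 2, column 1; remove 4 from row 2 of P and reverse-bump: 4 enters row 1 and ejects 3. So w(2) = 3. P is now [[4]].
Step i=1: Q has 1 at row 1, column 1; remove that cell from P, ejecting 4. So w(1) = 4. P is now [].

So w = 4 3 5 1 2 7 6.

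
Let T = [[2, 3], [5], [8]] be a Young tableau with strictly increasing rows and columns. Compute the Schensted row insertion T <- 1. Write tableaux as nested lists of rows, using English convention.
In row 1, 1 replaces 2 (the leftmost entry greater than 1); 2 is bumped to row 2. In row 2, 2 replaces 5 (the leftmost entry greater than 2); 5 is bumped to row 3. In row 3, 5 replaces 8 (the leftmost entry greater than 5); 8 is bumped to row 4. 8 starts a new row 4. The new tableau is [[1, 3], [2], [5], [8]].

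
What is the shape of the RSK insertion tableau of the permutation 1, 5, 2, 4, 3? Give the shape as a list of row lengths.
Row-insert each entry into an empty tableau.

After inserting 1: P = [[1]].
After inserting 5: P = [[1, 5]].
After inserting 2: P = [[1, 2], [5]].
After inserting 4: P = [[1, 2, 4], [5]].
After inserting 3: P = [[1, 2, 3], [4], [5]].

The final insertion tableau P = [[1, 2, 3], [4], [5]] has shape [3, 1, 1].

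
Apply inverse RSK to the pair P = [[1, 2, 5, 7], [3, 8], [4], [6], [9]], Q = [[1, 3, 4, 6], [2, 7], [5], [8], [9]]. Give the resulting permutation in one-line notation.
9 1 4 6 5 8 7 3 2

Reverse the RSK construction: for i from n down to 1, find the cell of Q containing i, remove the entry at that cell from P, and reverse-bump it up through P; the value ejected from row 1 is w(i).

Step i=9: Q has 9 at row 5, column 1; remove 9 from row 5 of P and reverse-bump: 9 enters row 4 and ejects 6; 6 enters row 3 and ejects 4; 4 enters row 2 and ejects 3; 3 enters row 1 and ejects 2. So w(9) = 2. P is now [[1, 3, 5, 7], [4, 8], [6], [9]].
Step i=8: Q has 8 at row 4, column 1; remove 9 from row 4 of P and reverse-bump: 9 enters row 3 and ejects 6; 6 enters row 2 and ejects 4; 4 enters row 1 and ejects 3. So w(8) = 3. P is now [[1, 4, 5, 7], [6, 8], [9]].
Step i=7: Q has 7 at row 2, column 2; remove 8 from row 2 of P and reverse-bump: 8 enters row 1 and ejects 7. So w(7) = 7. P is now [[1, 4, 5, 8], [6], [9]].
Step i=6: Q has 6 at row 1, column 4; remove that cell from P, ejecting 8. So w(6) = 8. P is now [[1, 4, 5], [6], [9]].
Step i=5: Q has 5 at row 3, column 1; remove 9 from row 3 of P and reverse-bump: 9 enters row 2 and ejects 6; 6 enters row 1 and ejects 5. So w(5) = 5. P is now [[1, 4, 6], [9]].
Step i=4: Q has 4 at row 1, column 3; remove that cell from P, ejecting 6. So w(4) = 6. P is now [[1, 4], [9]].
Step i=3: Q has 3 at row 1, column 2; remove that cell from P, ejecting 4. So w(3) = 4. P is now [[1], [9]].
Step i=2: Q has 2 at row 2, column 1; remove 9 from row 2 of P and reverse-bump: 9 enters row 1 and ejects 1. So w(2) = 1. P is now [[9]].
Step i=1: Q has 1 at row 1, column 1; remove that cell from P, ejecting 9. So w(1) = 9. P is now [].

So w = 9 1 4 6 5 8 7 3 2.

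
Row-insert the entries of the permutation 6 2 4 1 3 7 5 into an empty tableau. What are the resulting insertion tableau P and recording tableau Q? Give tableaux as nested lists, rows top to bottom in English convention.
P = [[1, 3, 5], [2, 4, 7], [6]], Q = [[1, 3, 6], [2, 5, 7], [4]]

Insert each entry of the permutation into P by Schensted row insertion, recording in Q the position of each new cell.

Insert 6: appended to row 1. P = [[6]].
Insert 2: 2 bumps 6 from row 1; 6 starts row 2. P = [[2], [6]].
Insert 4: appended to row 1. P = [[2, 4], [6]].
Insert 1: 1 bumps 2 from row 1; 2 bumps 6 from row 2; 6 starts row 3. P = [[1, 4], [2], [6]].
Insert 3: 3 bumps 4 from row 1; 4 appends to row 2. P = [[1, 3], [2, 4], [6]].
Insert 7: appended to row 1. P = [[1, 3, 7], [2, 4], [6]].
Insert 5: 5 bumps 7 from row 1; 7 appends to row 2. P = [[1, 3, 5], [2, 4, 7], [6]].

So P = [[1, 3, 5], [2, 4, 7], [6]], Q = [[1, 3, 6], [2, 5, 7], [4]].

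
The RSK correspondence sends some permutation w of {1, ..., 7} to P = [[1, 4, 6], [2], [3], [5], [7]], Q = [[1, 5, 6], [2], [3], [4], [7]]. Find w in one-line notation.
7 5 3 2 4 6 1

Reverse RSK: for i = n, n-1, ..., 1, locate i in Q, remove the corresponding corner cell from P, and reverse-bump its entry up through P; the value ejected from row 1 is w(i).

So w = 7 5 3 2 4 6 1.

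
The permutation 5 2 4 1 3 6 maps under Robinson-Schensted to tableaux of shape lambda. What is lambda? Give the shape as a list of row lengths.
Row-insert each entry into an empty tableau.

After inserting 5: P = [[5]].
After inserting 2: P = [[2], [5]].
After inserting 4: P = [[2, 4], [5]].
After inserting 1: P = [[1, 4], [2], [5]].
After inserting 3: P = [[1, 3], [2, 4], [5]].
After inserting 6: P = [[1, 3, 6], [2, 4], [5]].

The final insertion tableau P = [[1, 3, 6], [2, 4], [5]] has shape [3, 2, 1].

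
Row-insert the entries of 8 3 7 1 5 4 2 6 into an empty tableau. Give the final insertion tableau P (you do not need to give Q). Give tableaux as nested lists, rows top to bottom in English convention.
P = [[1, 2, 6], [3, 4], [5], [7], [8]]

Insert 8: appended to row 1. P = [[8]].
Insert 3: 3 bumps 8 from row 1; 8 starts row 2. P = [[3], [8]].
Insert 7: appended to row 1. P = [[3, 7], [8]].
Insert 1: 1 bumps 3 from row 1; 3 bumps 8 from row 2; 8 starts row 3. P = [[1, 7], [3], [8]].
Insert 5: 5 bumps 7 from row 1; 7 appends to row 2. P = [[1, 5], [3, 7], [8]].
Insert 4: 4 bumps 5 from row 1; 5 bumps 7 from row 2; 7 bumps 8 from row 3; 8 starts row 4. P = [[1, 4], [3, 5], [7], [8]].
Insert 2: 2 bumps 4 from row 1; 4 bumps 5 from row 2; 5 bumps 7 from row 3; 7 bumps 8 from row 4; 8 starts row 5. P = [[1, 2], [3, 4], [5], [7], [8]].
Insert 6: appended to row 1. P = [[1, 2, 6], [3, 4], [5], [7], [8]].

So P = [[1, 2, 6], [3, 4], [5], [7], [8]].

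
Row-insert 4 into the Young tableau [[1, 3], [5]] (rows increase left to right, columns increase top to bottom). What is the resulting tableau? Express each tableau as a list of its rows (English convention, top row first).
4 is larger than every entry of row 1, so it is appended to row 1. The new tableau is [[1, 3, 4], [5]].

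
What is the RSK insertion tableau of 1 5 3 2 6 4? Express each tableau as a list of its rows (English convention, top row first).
Insert 1: appended to row 1. P = [[1]].
Insert 5: appended to row 1. P = [[1, 5]].
Insert 3: 3 bumps 5 from row 1; 5 starts row 2. P = [[1, 3], [5]].
Insert 2: 2 bumps 3 from row 1; 3 bumps 5 from row 2; 5 starts row 3. P = [[1, 2], [3], [5]].
Insert 6: appended to row 1. P = [[1, 2, 6], [3], [5]].
Insert 4: 4 bumps 6 from row 1; 6 appends to row 2. P = [[1, 2, 4], [3, 6], [5]].

So P = [[1, 2, 4], [3, 6], [5]].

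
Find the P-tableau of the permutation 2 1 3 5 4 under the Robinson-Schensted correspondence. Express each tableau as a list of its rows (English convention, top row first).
P = [[1, 3, 4], [2, 5]]

After inserting 2: P = [[2]].
After inserting 1: P = [[1], [2]].
After inserting 3: P = [[1, 3], [2]].
After inserting 5: P = [[1, 3, 5], [2]].
After inserting 4: P = [[1, 3, 4], [2, 5]].

So P = [[1, 3, 4], [2, 5]].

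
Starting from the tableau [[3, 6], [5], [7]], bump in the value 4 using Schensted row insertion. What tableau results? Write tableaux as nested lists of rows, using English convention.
[[3, 4], [5, 6], [7]]

In row 1, 4 replaces 6 (the leftmost entry greater than 4); 6 is bumped to row 2. 6 is appended to row 2. The new tableau is [[3, 4], [5, 6], [7]].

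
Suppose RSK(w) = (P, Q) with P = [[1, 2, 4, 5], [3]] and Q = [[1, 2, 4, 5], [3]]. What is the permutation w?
1 3 2 4 5

Reverse the RSK construction: for i from n down to 1, find the cell of Q containing i, remove the entry at that cell from P, and reverse-bump it up through P; the value ejected from row 1 is w(i).

Step i=5: Q has 5 at row 1, column 4; remove that cell from P, ejecting 5. So w(5) = 5. P is now [[1, 2, 4], [3]].
Step i=4: Q has 4 at row 1, column 3; remove that cell from P, ejecting 4. So w(4) = 4. P is now [[1, 2], [3]].
Step i=3: Q has 3 at row 2, column 1; remove 3 from row 2 of P and reverse-bump: 3 enters row 1 and ejects 2. So w(3) = 2. P is now [[1, 3]].
Step i=2: Q has 2 at row 1, column 2; remove that cell from P, ejecting 3. So w(2) = 3. P is now [[1]].
Step i=1: Q has 1 at row 1, column 1; remove that cell from P, ejecting 1. So w(1) = 1. P is now [].

So w = 1 3 2 4 5.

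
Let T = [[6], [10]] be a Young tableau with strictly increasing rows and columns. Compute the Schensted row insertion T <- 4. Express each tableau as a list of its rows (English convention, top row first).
[[4], [6], [10]]

In row 1, 4 replaces 6 (the leftmost entry greater than 4); 6 is bumped to row 2. In row 2, 6 replaces 10 (the leftmost entry greater than 6); 10 is bumped to row 3. 10 starts a new row 3. The new tableau is [[4], [6], [10]].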